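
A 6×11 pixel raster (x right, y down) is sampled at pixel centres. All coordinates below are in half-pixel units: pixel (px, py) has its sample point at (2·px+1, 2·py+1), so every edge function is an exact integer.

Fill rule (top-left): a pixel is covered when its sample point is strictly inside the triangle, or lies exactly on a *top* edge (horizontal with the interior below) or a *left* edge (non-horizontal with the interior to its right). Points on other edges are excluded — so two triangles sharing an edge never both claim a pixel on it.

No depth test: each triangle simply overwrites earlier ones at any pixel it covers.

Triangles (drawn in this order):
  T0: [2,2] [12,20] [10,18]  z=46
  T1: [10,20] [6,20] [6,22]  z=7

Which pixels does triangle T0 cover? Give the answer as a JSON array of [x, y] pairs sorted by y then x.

T0:
  2·area = 16
  edge (2, 2)→(12, 20): d=(10,18) right/bottom  bias=-1
  edge (12, 20)→(10, 18): d=(-2,-2) top-left  bias=+0
  edge (10, 18)→(2, 2): d=(-8,-16) top-left  bias=+0
    (0,4)@(1, 9): e=[88,0,-72] → .  [on edge]
    (1,5)@(3, 11): e=[72,0,-56] → .  [on edge]
    (3,5)@(7, 11): e=[0,8,8] → .  [on edge]
    (2,6)@(5, 13): e=[56,0,-40] → .  [on edge]
    (3,7)@(7, 15): e=[40,0,-24] → .  [on edge]
    (4,7)@(9, 15): e=[4,4,8] → X
    (5,7)@(11, 15): e=[-32,8,40] → .
    (4,8)@(9, 17): e=[24,0,-8] → .  [on edge]
    (5,9)@(11, 19): e=[8,0,8] → X  [on edge]
    (5,10)@(11, 21): e=[28,-4,-8] → .
  covered (2 px):
    . . . . . .
    . . . . . .
    . . . . . .
    . . . . . .
    . . . . . .
    . . . . . .
    . . . . . .
    . . . . X .
    . . . . . .
    . . . . . X
    . . . . . .
T1:
  2·area = 8  (B↔C swapped to make it positive)
  edge (10, 20)→(6, 22): d=(-4,2) right/bottom  bias=-1
  edge (6, 22)→(6, 20): d=(0,-2) top-left  bias=+0
  edge (6, 20)→(10, 20): d=(4,0) top-left  bias=+0
    (3,10)@(7, 21): e=[2,2,4] → X
    (4,10)@(9, 21): e=[-2,6,4] → .
  covered (1 px):
    . . . . . .
    . . . . . .
    . . . . . .
    . . . . . .
    . . . . . .
    . . . . . .
    . . . . . .
    . . . . . .
    . . . . . .
    . . . . . .
    . . . X . .

Final: [[4,7],[5,9]]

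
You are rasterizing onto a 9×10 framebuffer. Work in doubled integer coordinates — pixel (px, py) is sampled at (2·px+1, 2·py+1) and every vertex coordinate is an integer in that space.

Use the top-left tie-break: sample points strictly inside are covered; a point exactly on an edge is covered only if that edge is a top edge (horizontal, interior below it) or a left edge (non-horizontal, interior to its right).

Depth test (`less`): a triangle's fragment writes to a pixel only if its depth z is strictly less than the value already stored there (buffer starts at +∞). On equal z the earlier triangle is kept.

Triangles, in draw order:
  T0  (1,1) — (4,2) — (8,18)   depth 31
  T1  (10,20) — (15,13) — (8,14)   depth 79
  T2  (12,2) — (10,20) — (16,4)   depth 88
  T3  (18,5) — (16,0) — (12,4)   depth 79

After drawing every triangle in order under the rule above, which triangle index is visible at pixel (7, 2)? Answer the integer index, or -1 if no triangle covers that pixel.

T0:
  2·area = 44
  edge (1, 1)→(4, 2): d=(3,1) right/bottom  bias=-1
  edge (4, 2)→(8, 18): d=(4,16) right/bottom  bias=-1
  edge (8, 18)→(1, 1): d=(-7,-17) top-left  bias=+0
    (0,0)@(1, 1): e=[0,44,0] → ·  [on edge]
    (1,1)@(3, 3): e=[4,20,20] → #
    (2,1)@(5, 3): e=[2,-12,54] → ·
    (3,1)@(7, 3): e=[0,-44,88] → ·  [on edge]
    (1,2)@(3, 5): e=[10,28,6] → #
    (2,2)@(5, 5): e=[8,-4,40] → ·
    (6,2)@(13, 5): e=[0,-132,176] → ·  [on edge]
    (1,3)@(3, 7): e=[16,36,-8] → ·
    (2,3)@(5, 7): e=[14,4,26] → #
    (3,3)@(7, 7): e=[12,-28,60] → ·
    (2,4)@(5, 9): e=[20,12,12] → #
    (3,4)@(7, 9): e=[18,-20,46] → ·
  covered (5 px):
    · · · · · · · · ·
    · # · · · · · · ·
    · # · · · · · · ·
    · · # · · · · · ·
    · · # · · · · · ·
    · · · · · · · · ·
    · · · · · · · · ·
    · · · # · · · · ·
    · · · · · · · · ·
    · · · · · · · · ·
T1:
  2·area = 44  (B↔C swapped to make it positive)
  edge (10, 20)→(8, 14): d=(-2,-6) top-left  bias=+0
  edge (8, 14)→(15, 13): d=(7,-1) top-left  bias=+0
  edge (15, 13)→(10, 20): d=(-5,7) right/bottom  bias=-1
    (2,2)@(5, 5): e=[0,-66,110] → ·  [on edge]
    (3,5)@(7, 11): e=[0,-22,66] → ·  [on edge]
    (7,6)@(15, 13): e=[44,0,0] → ·  [on edge]
    (0,7)@(1, 15): e=[-44,0,88] → ·  [on edge]
    (4,7)@(9, 15): e=[4,8,32] → #
    (5,7)@(11, 15): e=[16,10,18] → #
    (6,7)@(13, 15): e=[28,12,4] → #
    (7,7)@(15, 15): e=[40,14,-10] → ·
    (4,8)@(9, 17): e=[0,22,22] → #  [on edge]
    (6,8)@(13, 17): e=[24,26,-6] → ·
    (4,9)@(9, 19): e=[-4,36,12] → ·
    (5,9)@(11, 19): e=[8,38,-2] → ·
  covered (5 px):
    · · · · · · · · ·
    · · · · · · · · ·
    · · · · · · · · ·
    · · · · · · · · ·
    · · · · · · · · ·
    · · · · · · · · ·
    · · · · · · · · ·
    · · · · # # # · ·
    · · · · # # · · ·
    · · · · · · · · ·
T2:
  2·area = 76  (B↔C swapped to make it positive)
  edge (12, 2)→(16, 4): d=(4,2) right/bottom  bias=-1
  edge (16, 4)→(10, 20): d=(-6,16) right/bottom  bias=-1
  edge (10, 20)→(12, 2): d=(2,-18) top-left  bias=+0
    (6,1)@(13, 3): e=[2,54,20] → #
    (7,1)@(15, 3): e=[-2,22,56] → ·
    (6,2)@(13, 5): e=[10,42,24] → #
    (7,2)@(15, 5): e=[6,10,60] → #
    (8,2)@(17, 5): e=[2,-22,96] → ·
    (6,3)@(13, 7): e=[18,30,28] → #
    (7,3)@(15, 7): e=[14,-2,64] → ·
    (6,4)@(13, 9): e=[26,18,32] → #
    (7,4)@(15, 9): e=[22,-14,68] → ·
    (5,5)@(11, 11): e=[38,38,0] → #  [on edge]
    (7,5)@(15, 11): e=[30,-26,72] → ·
    (5,6)@(11, 13): e=[46,26,4] → #
  covered (10 px):
    · · · · · · · · ·
    · · · · · · # · ·
    · · · · · · # # ·
    · · · · · · # · ·
    · · · · · · # · ·
    · · · · · # # · ·
    · · · · · # · · ·
    · · · · · # · · ·
    · · · · · # · · ·
    · · · · · · · · ·
T3:
  2·area = 28  (B↔C swapped to make it positive)
  edge (18, 5)→(12, 4): d=(-6,-1) top-left  bias=+0
  edge (12, 4)→(16, 0): d=(4,-4) top-left  bias=+0
  edge (16, 0)→(18, 5): d=(2,5) right/bottom  bias=-1
    (7,0)@(15, 1): e=[21,0,7] → #  [on edge]
    (8,0)@(17, 1): e=[23,8,-3] → ·
    (6,1)@(13, 3): e=[7,0,21] → #  [on edge]
    (8,1)@(17, 3): e=[11,16,1] → #
    (5,2)@(11, 5): e=[-7,0,35] → ·  [on edge]
    (6,2)@(13, 5): e=[-5,8,25] → ·
    (7,2)@(15, 5): e=[-3,16,15] → ·
    (8,2)@(17, 5): e=[-1,24,5] → ·
    (4,3)@(9, 7): e=[-21,0,49] → ·  [on edge]
    (3,4)@(7, 9): e=[-35,0,63] → ·  [on edge]
    (2,5)@(5, 11): e=[-49,0,77] → ·  [on edge]
    (1,6)@(3, 13): e=[-63,0,91] → ·  [on edge]
    (0,7)@(1, 15): e=[-77,0,105] → ·  [on edge]
  covered (4 px):
    · · · · · · · # ·
    · · · · · · # # #
    · · · · · · · · ·
    · · · · · · · · ·
    · · · · · · · · ·
    · · · · · · · · ·
    · · · · · · · · ·
    · · · · · · · · ·
    · · · · · · · · ·
    · · · · · · · · ·

Z-buffer (winner per pixel, '.' = empty):
  . . . . . . . 3 .
  . 0 . . . . 3 3 3
  . 0 . . . . 2 2 .
  . . 0 . . . 2 . .
  . . 0 . . . 2 . .
  . . . . . 2 2 . .
  . . . . . 2 . . .
  . . . 0 1 1 1 . .
  . . . . 1 1 . . .
  . . . . . . . . .

Final: 2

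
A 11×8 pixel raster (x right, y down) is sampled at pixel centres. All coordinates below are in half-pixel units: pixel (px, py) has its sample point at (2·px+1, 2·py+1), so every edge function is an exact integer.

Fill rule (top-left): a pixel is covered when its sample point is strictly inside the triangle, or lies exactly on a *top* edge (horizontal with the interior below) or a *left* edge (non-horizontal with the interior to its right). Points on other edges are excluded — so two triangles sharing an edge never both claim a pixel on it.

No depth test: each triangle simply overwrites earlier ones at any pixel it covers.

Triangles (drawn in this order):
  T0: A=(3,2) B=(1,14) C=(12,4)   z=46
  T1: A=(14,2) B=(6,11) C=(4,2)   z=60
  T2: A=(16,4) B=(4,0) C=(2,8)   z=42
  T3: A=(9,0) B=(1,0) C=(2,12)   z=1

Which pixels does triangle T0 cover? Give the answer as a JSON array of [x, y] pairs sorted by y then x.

T0:
  2·area = 112  (B↔C swapped to make it positive)
  edge (3, 2)→(12, 4): d=(9,2) right/bottom  bias=-1
  edge (12, 4)→(1, 14): d=(-11,10) right/bottom  bias=-1
  edge (1, 14)→(3, 2): d=(2,-12) top-left  bias=+0
    (1,1)@(3, 3): e=[9,101,2] → █
    (2,1)@(5, 3): e=[5,81,26] → █
    (3,1)@(7, 3): e=[1,61,50] → █
    (4,1)@(9, 3): e=[-3,41,74] → ·
    (1,2)@(3, 5): e=[27,79,6] → █
    (4,2)@(9, 5): e=[15,19,78] → █
    (5,2)@(11, 5): e=[11,-1,102] → ·
    (1,3)@(3, 7): e=[45,57,10] → █
    (4,3)@(9, 7): e=[33,-3,82] → ·
    (1,4)@(3, 9): e=[63,35,14] → █
    (3,4)@(7, 9): e=[55,-5,62] → ·
    (1,5)@(3, 11): e=[81,13,18] → █
  covered (13 px):
    · · · · · · · · · · ·
    · █ █ █ · · · · · · ·
    · █ █ █ █ · · · · · ·
    · █ █ █ · · · · · · ·
    · █ █ · · · · · · · ·
    · █ · · · · · · · · ·
    · · · · · · · · · · ·
    · · · · · · · · · · ·
T1:
  2·area = 90
  edge (14, 2)→(6, 11): d=(-8,9) right/bottom  bias=-1
  edge (6, 11)→(4, 2): d=(-2,-9) top-left  bias=+0
  edge (4, 2)→(14, 2): d=(10,0) top-left  bias=+0
    (2,1)@(5, 3): e=[73,7,10] → █
    (3,1)@(7, 3): e=[55,25,10] → █
    (4,1)@(9, 3): e=[37,43,10] → █
    (5,1)@(11, 3): e=[19,61,10] → █
    (6,1)@(13, 3): e=[1,79,10] → █
    (7,1)@(15, 3): e=[-17,97,10] → ·
    (2,2)@(5, 5): e=[57,3,30] → █
    (6,2)@(13, 5): e=[-15,75,30] → ·
    (2,3)@(5, 7): e=[41,-1,50] → ·
    (3,3)@(7, 7): e=[23,17,50] → █
    (5,3)@(11, 7): e=[-13,53,50] → ·
    (3,4)@(7, 9): e=[7,13,70] → █
  covered (12 px):
    · · · · · · · · · · ·
    · · █ █ █ █ █ · · · ·
    · · █ █ █ █ · · · · ·
    · · · █ █ · · · · · ·
    · · · █ · · · · · · ·
    · · · · · · · · · · ·
    · · · · · · · · · · ·
    · · · · · · · · · · ·
T2:
  2·area = 104  (B↔C swapped to make it positive)
  edge (16, 4)→(2, 8): d=(-14,4) right/bottom  bias=-1
  edge (2, 8)→(4, 0): d=(2,-8) top-left  bias=+0
  edge (4, 0)→(16, 4): d=(12,4) right/bottom  bias=-1
    (2,0)@(5, 1): e=[86,10,8] → █
    (3,0)@(7, 1): e=[78,26,0] → ·  [on edge]
    (2,1)@(5, 3): e=[58,14,32] → █
    (3,1)@(7, 3): e=[50,30,24] → █
    (4,1)@(9, 3): e=[42,46,16] → █
    (5,1)@(11, 3): e=[34,62,8] → █
    (6,1)@(13, 3): e=[26,78,0] → ·  [on edge]
    (1,2)@(3, 5): e=[38,2,64] → █
    (6,2)@(13, 5): e=[-2,82,24] → ·
    (9,2)@(19, 5): e=[-26,130,0] → ·  [on edge]
    (1,3)@(3, 7): e=[10,6,88] → █
    (3,3)@(7, 7): e=[-6,38,72] → ·
  covered (12 px):
    · · █ · · · · · · · ·
    · · █ █ █ █ · · · · ·
    · █ █ █ █ █ · · · · ·
    · █ █ · · · · · · · ·
    · · · · · · · · · · ·
    · · · · · · · · · · ·
    · · · · · · · · · · ·
    · · · · · · · · · · ·
T3:
  2·area = 96  (B↔C swapped to make it positive)
  edge (9, 0)→(2, 12): d=(-7,12) right/bottom  bias=-1
  edge (2, 12)→(1, 0): d=(-1,-12) top-left  bias=+0
  edge (1, 0)→(9, 0): d=(8,0) top-left  bias=+0
    (1,0)@(3, 1): e=[65,23,8] → █
    (2,0)@(5, 1): e=[41,47,8] → █
    (3,0)@(7, 1): e=[17,71,8] → █
    (4,0)@(9, 1): e=[-7,95,8] → ·
    (1,1)@(3, 3): e=[51,21,24] → █
    (4,1)@(9, 3): e=[-21,93,24] → ·
    (1,2)@(3, 5): e=[37,19,40] → █
    (3,2)@(7, 5): e=[-11,67,40] → ·
    (1,3)@(3, 7): e=[23,17,56] → █
    (2,3)@(5, 7): e=[-1,41,56] → ·
    (1,4)@(3, 9): e=[9,15,72] → █
    (2,4)@(5, 9): e=[-15,39,72] → ·
  covered (10 px):
    · █ █ █ · · · · · · ·
    · █ █ █ · · · · · · ·
    · █ █ · · · · · · · ·
    · █ · · · · · · · · ·
    · █ · · · · · · · · ·
    · · · · · · · · · · ·
    · · · · · · · · · · ·
    · · · · · · · · · · ·

Result: [[1,1],[2,1],[3,1],[1,2],[2,2],[3,2],[4,2],[1,3],[2,3],[3,3],[1,4],[2,4],[1,5]]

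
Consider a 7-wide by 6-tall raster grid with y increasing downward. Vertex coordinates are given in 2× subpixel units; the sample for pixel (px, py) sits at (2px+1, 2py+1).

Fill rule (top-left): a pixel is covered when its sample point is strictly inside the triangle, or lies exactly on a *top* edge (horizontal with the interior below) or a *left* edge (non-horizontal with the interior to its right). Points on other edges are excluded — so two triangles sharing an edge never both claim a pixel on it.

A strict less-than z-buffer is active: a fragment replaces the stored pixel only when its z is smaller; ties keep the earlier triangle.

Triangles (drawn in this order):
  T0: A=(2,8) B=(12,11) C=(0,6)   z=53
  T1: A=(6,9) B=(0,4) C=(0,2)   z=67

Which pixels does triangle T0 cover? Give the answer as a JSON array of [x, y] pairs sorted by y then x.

T0:
  2·area = 14  (B↔C swapped to make it positive)
  edge (2, 8)→(0, 6): d=(-2,-2) top-left  bias=+0
  edge (0, 6)→(12, 11): d=(12,5) right/bottom  bias=-1
  edge (12, 11)→(2, 8): d=(-10,-3) top-left  bias=+0
    (0,3)@(1, 7): e=[0,7,7] → X  [on edge]
    (1,3)@(3, 7): e=[4,-3,13] → .
    (0,4)@(1, 9): e=[-4,31,-13] → .
    (1,4)@(3, 9): e=[0,21,-7] → .  [on edge]
    (3,4)@(7, 9): e=[8,1,5] → X
    (4,4)@(9, 9): e=[12,-9,11] → .
    (2,5)@(5, 11): e=[0,35,-21] → .  [on edge]
    (3,5)@(7, 11): e=[4,25,-15] → .
  covered (2 px):
    . . . . . . .
    . . . . . . .
    . . . . . . .
    X . . . . . .
    . . . X . . .
    . . . . . . .
T1:
  2·area = 12
  edge (6, 9)→(0, 4): d=(-6,-5) top-left  bias=+0
  edge (0, 4)→(0, 2): d=(0,-2) top-left  bias=+0
  edge (0, 2)→(6, 9): d=(6,7) right/bottom  bias=-1
  covered (0 px):
    . . . . . . .
    . . . . . . .
    . . . . . . .
    . . . . . . .
    . . . . . . .
    . . . . . . .

Answer: [[0,3],[3,4]]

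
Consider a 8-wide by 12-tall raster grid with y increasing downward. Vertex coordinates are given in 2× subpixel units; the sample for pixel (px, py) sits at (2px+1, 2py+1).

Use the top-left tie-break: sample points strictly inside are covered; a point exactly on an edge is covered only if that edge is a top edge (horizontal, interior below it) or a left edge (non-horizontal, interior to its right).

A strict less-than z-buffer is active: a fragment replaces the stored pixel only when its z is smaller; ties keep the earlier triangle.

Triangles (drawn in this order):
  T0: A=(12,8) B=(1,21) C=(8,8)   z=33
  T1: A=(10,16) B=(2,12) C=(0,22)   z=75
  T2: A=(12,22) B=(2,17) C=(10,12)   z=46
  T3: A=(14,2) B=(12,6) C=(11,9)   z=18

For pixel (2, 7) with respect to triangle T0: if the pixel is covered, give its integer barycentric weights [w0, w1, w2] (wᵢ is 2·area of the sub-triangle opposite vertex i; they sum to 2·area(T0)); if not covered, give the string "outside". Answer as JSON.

T0:
  2·area = 52
  edge (12, 8)→(1, 21): d=(-11,13) right/bottom  bias=-1
  edge (1, 21)→(8, 8): d=(7,-13) top-left  bias=+0
  edge (8, 8)→(12, 8): d=(4,0) top-left  bias=+0
    (4,4)@(9, 9): e=[28,20,4] → X
    (5,4)@(11, 9): e=[2,46,4] → X
    (6,4)@(13, 9): e=[-24,72,4] → .
    (3,5)@(7, 11): e=[32,8,12] → X
    (5,5)@(11, 11): e=[-20,60,12] → .
    (3,6)@(7, 13): e=[10,22,20] → X
    (4,6)@(9, 13): e=[-16,48,20] → .
    (2,7)@(5, 15): e=[14,10,28] → X
    (3,7)@(7, 15): e=[-12,36,28] → .
    (2,8)@(5, 17): e=[-8,24,36] → .
    (0,10)@(1, 21): e=[0,0,52] → .  [on edge]
  covered (6 px):
    . . . . . . . .
    . . . . . . . .
    . . . . . . . .
    . . . . . . . .
    . . . . X X . .
    . . . X X . . .
    . . . X . . . .
    . . X . . . . .
    . . . . . . . .
    . . . . . . . .
    . . . . . . . .
    . . . . . . . .
T1:
  2·area = 88  (B↔C swapped to make it positive)
  edge (10, 16)→(0, 22): d=(-10,6) right/bottom  bias=-1
  edge (0, 22)→(2, 12): d=(2,-10) top-left  bias=+0
  edge (2, 12)→(10, 16): d=(8,4) right/bottom  bias=-1
    (1,3)@(3, 7): e=[132,0,-44] → .  [on edge]
    (1,6)@(3, 13): e=[72,12,4] → X
    (2,6)@(5, 13): e=[60,32,-4] → .
    (7,6)@(15, 13): e=[0,132,-44] → .  [on edge]
    (1,7)@(3, 15): e=[52,16,20] → X
    (2,7)@(5, 15): e=[40,36,12] → X
    (3,7)@(7, 15): e=[28,56,4] → X
    (4,7)@(9, 15): e=[16,76,-4] → .
    (0,8)@(1, 17): e=[44,0,44] → X  [on edge]
    (4,8)@(9, 17): e=[-4,80,12] → .
    (0,9)@(1, 19): e=[24,4,60] → X
    (2,9)@(5, 19): e=[0,44,44] → .  [on edge]
  covered (11 px):
    . . . . . . . .
    . . . . . . . .
    . . . . . . . .
    . . . . . . . .
    . . . . . . . .
    . . . . . . . .
    . X . . . . . .
    . X X X . . . .
    X X X X . . . .
    X X . . . . . .
    X . . . . . . .
    . . . . . . . .
T2:
  2·area = 90
  edge (12, 22)→(2, 17): d=(-10,-5) top-left  bias=+0
  edge (2, 17)→(10, 12): d=(8,-5) top-left  bias=+0
  edge (10, 12)→(12, 22): d=(2,10) right/bottom  bias=-1
    (4,3)@(9, 7): e=[135,-45,0] → .  [on edge]
    (4,6)@(9, 13): e=[75,3,12] → X
    (5,6)@(11, 13): e=[85,13,-8] → .
    (3,7)@(7, 15): e=[45,9,36] → X
    (5,7)@(11, 15): e=[65,29,-4] → .
    (1,8)@(3, 17): e=[5,5,80] → X
    (2,8)@(5, 17): e=[15,15,60] → X
    (5,8)@(11, 17): e=[45,45,0] → .  [on edge]
    (1,9)@(3, 19): e=[-15,21,84] → .
    (2,9)@(5, 19): e=[-5,31,64] → .
    (3,9)@(7, 19): e=[5,41,44] → X
    (5,9)@(11, 19): e=[25,61,4] → X
  covered (11 px):
    . . . . . . . .
    . . . . . . . .
    . . . . . . . .
    . . . . . . . .
    . . . . . . . .
    . . . . . . . .
    . . . . X . . .
    . . . X X . . .
    . X X X X . . .
    . . . X X X . .
    . . . . . X . .
    . . . . . . . .
T3:
  2·area = 2  (B↔C swapped to make it positive)
  edge (14, 2)→(11, 9): d=(-3,7) right/bottom  bias=-1
  edge (11, 9)→(12, 6): d=(1,-3) top-left  bias=+0
  edge (12, 6)→(14, 2): d=(2,-4) top-left  bias=+0
    (6,1)@(13, 3): e=[4,0,-2] → .  [on edge]
    (5,4)@(11, 9): e=[0,0,2] → .  [on edge]
    (4,7)@(9, 15): e=[-4,0,6] → .  [on edge]
    (3,10)@(7, 21): e=[-8,0,10] → .  [on edge]
    (2,11)@(5, 23): e=[0,-4,6] → .  [on edge]
  covered (0 px):
    . . . . . . . .
    . . . . . . . .
    . . . . . . . .
    . . . . . . . .
    . . . . . . . .
    . . . . . . . .
    . . . . . . . .
    . . . . . . . .
    . . . . . . . .
    . . . . . . . .
    . . . . . . . .
    . . . . . . . .

Final: [10,28,14]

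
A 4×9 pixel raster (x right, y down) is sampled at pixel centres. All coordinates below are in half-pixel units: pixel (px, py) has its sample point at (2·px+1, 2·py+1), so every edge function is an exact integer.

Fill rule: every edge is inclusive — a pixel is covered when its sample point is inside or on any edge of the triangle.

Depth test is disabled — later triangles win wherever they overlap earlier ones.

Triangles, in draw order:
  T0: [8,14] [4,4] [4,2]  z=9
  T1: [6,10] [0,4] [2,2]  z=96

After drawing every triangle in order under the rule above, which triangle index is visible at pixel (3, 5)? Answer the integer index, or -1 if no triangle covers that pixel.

T0:
  2·area = 8
  edge (8, 14)→(4, 4): d=(-4,-10) inclusive
  edge (4, 4)→(4, 2): d=(0,-2) inclusive
  edge (4, 2)→(8, 14): d=(4,12) inclusive
    (2,2)@(5, 5): e=[6,2,0] → X  [on edge]
    (3,2)@(7, 5): e=[26,6,-24] → .
    (2,3)@(5, 7): e=[-2,2,8] → .
    (3,5)@(7, 11): e=[2,6,0] → X  [on edge]
    (3,6)@(7, 13): e=[-6,6,8] → .
  covered (2 px):
    . . . .
    . . . .
    . . X .
    . . . .
    . . . .
    . . . X
    . . . .
    . . . .
    . . . .
T1:
  2·area = 24
  edge (6, 10)→(0, 4): d=(-6,-6) inclusive
  edge (0, 4)→(2, 2): d=(2,-2) inclusive
  edge (2, 2)→(6, 10): d=(4,8) inclusive
    (1,0)@(3, 1): e=[36,0,-12] → .  [on edge]
    (0,1)@(1, 3): e=[12,0,12] → X  [on edge]
    (1,1)@(3, 3): e=[24,4,-4] → .
    (0,2)@(1, 5): e=[0,4,20] → X  [on edge]
    (1,2)@(3, 5): e=[12,8,4] → X
    (2,2)@(5, 5): e=[24,12,-12] → .
    (0,3)@(1, 7): e=[-12,8,28] → .
    (1,3)@(3, 7): e=[0,12,12] → X  [on edge]
    (2,3)@(5, 7): e=[12,16,-4] → .
    (1,4)@(3, 9): e=[-12,16,20] → .
    (2,4)@(5, 9): e=[0,20,4] → X  [on edge]
    (3,4)@(7, 9): e=[12,24,-12] → .
    (3,5)@(7, 11): e=[0,28,-4] → .  [on edge]
  covered (5 px):
    . . . .
    X . . .
    X X . .
    . X . .
    . . X .
    . . . .
    . . . .
    . . . .
    . . . .

Z-buffer (winner per pixel, '.' = empty):
  . . . .
  1 . . .
  1 1 0 .
  . 1 . .
  . . 1 .
  . . . 0
  . . . .
  . . . .
  . . . .

Result: 0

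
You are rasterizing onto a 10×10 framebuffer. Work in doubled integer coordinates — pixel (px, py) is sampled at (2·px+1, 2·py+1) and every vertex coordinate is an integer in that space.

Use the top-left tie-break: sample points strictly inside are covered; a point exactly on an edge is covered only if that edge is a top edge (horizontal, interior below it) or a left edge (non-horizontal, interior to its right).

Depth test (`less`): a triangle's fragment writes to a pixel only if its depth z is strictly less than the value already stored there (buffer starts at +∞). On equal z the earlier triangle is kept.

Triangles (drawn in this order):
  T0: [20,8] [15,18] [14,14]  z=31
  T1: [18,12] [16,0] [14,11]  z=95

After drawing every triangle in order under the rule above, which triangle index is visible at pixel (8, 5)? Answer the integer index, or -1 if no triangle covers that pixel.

T0:
  2·area = 30
  edge (20, 8)→(15, 18): d=(-5,10) right/bottom  bias=-1
  edge (15, 18)→(14, 14): d=(-1,-4) top-left  bias=+0
  edge (14, 14)→(20, 8): d=(6,-6) top-left  bias=+0
    (9,4)@(19, 9): e=[5,25,0] → █  [on edge]
    (8,5)@(17, 11): e=[15,15,0] → █  [on edge]
    (9,5)@(19, 11): e=[-5,23,12] → ·
    (7,6)@(15, 13): e=[25,5,0] → █  [on edge]
    (9,6)@(19, 13): e=[-15,21,24] → ·
    (6,7)@(13, 15): e=[35,-5,0] → ·  [on edge]
    (7,7)@(15, 15): e=[15,3,12] → █
    (8,7)@(17, 15): e=[-5,11,24] → ·
    (5,8)@(11, 17): e=[45,-15,0] → ·  [on edge]
    (7,8)@(15, 17): e=[5,1,24] → █
    (8,8)@(17, 17): e=[-15,9,36] → ·
    (4,9)@(9, 19): e=[55,-25,0] → ·  [on edge]
  covered (6 px):
    · · · · · · · · · ·
    · · · · · · · · · ·
    · · · · · · · · · ·
    · · · · · · · · · ·
    · · · · · · · · · █
    · · · · · · · · █ ·
    · · · · · · · █ █ ·
    · · · · · · · █ · ·
    · · · · · · · █ · ·
    · · · · · · · · · ·
T1:
  2·area = 46  (B↔C swapped to make it positive)
  edge (18, 12)→(14, 11): d=(-4,-1) top-left  bias=+0
  edge (14, 11)→(16, 0): d=(2,-11) top-left  bias=+0
  edge (16, 0)→(18, 12): d=(2,12) right/bottom  bias=-1
    (7,3)@(15, 7): e=[17,3,26] → █
    (8,3)@(17, 7): e=[19,25,2] → █
    (9,3)@(19, 7): e=[21,47,-22] → ·
    (7,4)@(15, 9): e=[9,7,30] → █
    (9,4)@(19, 9): e=[13,51,-18] → ·
    (7,5)@(15, 11): e=[1,11,34] → █
    (9,5)@(19, 11): e=[5,55,-14] → ·
    (7,6)@(15, 13): e=[-7,15,38] → ·
    (8,6)@(17, 13): e=[-5,37,14] → ·
  covered (6 px):
    · · · · · · · · · ·
    · · · · · · · · · ·
    · · · · · · · · · ·
    · · · · · · · █ █ ·
    · · · · · · · █ █ ·
    · · · · · · · █ █ ·
    · · · · · · · · · ·
    · · · · · · · · · ·
    · · · · · · · · · ·
    · · · · · · · · · ·

Z-buffer (winner per pixel, '.' = empty):
  . . . . . . . . . .
  . . . . . . . . . .
  . . . . . . . . . .
  . . . . . . . 1 1 .
  . . . . . . . 1 1 0
  . . . . . . . 1 0 .
  . . . . . . . 0 0 .
  . . . . . . . 0 . .
  . . . . . . . 0 . .
  . . . . . . . . . .

Answer: 0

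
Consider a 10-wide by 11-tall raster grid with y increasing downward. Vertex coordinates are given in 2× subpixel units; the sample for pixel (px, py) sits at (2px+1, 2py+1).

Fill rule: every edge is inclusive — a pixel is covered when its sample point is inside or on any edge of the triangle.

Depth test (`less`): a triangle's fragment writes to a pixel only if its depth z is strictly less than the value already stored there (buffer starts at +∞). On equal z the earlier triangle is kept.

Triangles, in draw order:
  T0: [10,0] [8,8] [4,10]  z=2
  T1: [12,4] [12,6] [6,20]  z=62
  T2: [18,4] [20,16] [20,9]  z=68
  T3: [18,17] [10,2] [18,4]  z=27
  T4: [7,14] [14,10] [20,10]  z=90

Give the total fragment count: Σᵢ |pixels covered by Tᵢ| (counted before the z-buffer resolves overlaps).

T0:
  2·area = 28
  edge (10, 0)→(8, 8): d=(-2,8) inclusive
  edge (8, 8)→(4, 10): d=(-4,2) inclusive
  edge (4, 10)→(10, 0): d=(6,-10) inclusive
    (4,1)@(9, 3): e=[2,18,8] → #
    (5,1)@(11, 3): e=[-14,14,28] → ·
    (3,2)@(7, 5): e=[14,14,0] → #  [on edge]
    (4,2)@(9, 5): e=[-2,10,20] → ·
    (3,3)@(7, 7): e=[10,6,12] → #
    (4,3)@(9, 7): e=[-6,2,32] → ·
    (2,4)@(5, 9): e=[22,2,4] → #
    (3,4)@(7, 9): e=[6,-2,24] → ·
    (2,5)@(5, 11): e=[18,-6,16] → ·
    (0,7)@(1, 15): e=[42,-14,0] → ·  [on edge]
  covered (4 px):
    · · · · · · · · · ·
    · · · · # · · · · ·
    · · · # · · · · · ·
    · · · # · · · · · ·
    · · # · · · · · · ·
    · · · · · · · · · ·
    · · · · · · · · · ·
    · · · · · · · · · ·
    · · · · · · · · · ·
    · · · · · · · · · ·
    · · · · · · · · · ·
T1:
  2·area = 12
  edge (12, 4)→(12, 6): d=(0,2) inclusive
  edge (12, 6)→(6, 20): d=(-6,14) inclusive
  edge (6, 20)→(12, 4): d=(6,-16) inclusive
    (5,3)@(11, 7): e=[2,8,2] → #
    (6,3)@(13, 7): e=[-2,-20,34] → ·
    (5,4)@(11, 9): e=[2,-4,14] → ·
    (4,6)@(9, 13): e=[6,0,6] → #  [on edge]
    (5,6)@(11, 13): e=[2,-28,38] → ·
    (4,7)@(9, 15): e=[6,-12,18] → ·
  covered (2 px):
    · · · · · · · · · ·
    · · · · · · · · · ·
    · · · · · · · · · ·
    · · · · · # · · · ·
    · · · · · · · · · ·
    · · · · · · · · · ·
    · · · · # · · · · ·
    · · · · · · · · · ·
    · · · · · · · · · ·
    · · · · · · · · · ·
    · · · · · · · · · ·
T2:
  2·area = 14  (B↔C swapped to make it positive)
  edge (18, 4)→(20, 9): d=(2,5) inclusive
  edge (20, 9)→(20, 16): d=(0,7) inclusive
  edge (20, 16)→(18, 4): d=(-2,-12) inclusive
    (9,3)@(19, 7): e=[1,7,6] → #
    (9,4)@(19, 9): e=[5,7,2] → #
    (9,5)@(19, 11): e=[9,7,-2] → ·
  covered (2 px):
    · · · · · · · · · ·
    · · · · · · · · · ·
    · · · · · · · · · ·
    · · · · · · · · · #
    · · · · · · · · · #
    · · · · · · · · · ·
    · · · · · · · · · ·
    · · · · · · · · · ·
    · · · · · · · · · ·
    · · · · · · · · · ·
    · · · · · · · · · ·
T3:
  2·area = 104
  edge (18, 17)→(10, 2): d=(-8,-15) inclusive
  edge (10, 2)→(18, 4): d=(8,2) inclusive
  edge (18, 4)→(18, 17): d=(0,13) inclusive
    (5,1)@(11, 3): e=[7,6,91] → #
    (6,1)@(13, 3): e=[37,2,65] → #
    (7,1)@(15, 3): e=[67,-2,39] → ·
    (5,2)@(11, 5): e=[-9,22,91] → ·
    (6,2)@(13, 5): e=[21,18,65] → #
    (7,2)@(15, 5): e=[51,14,39] → #
    (8,2)@(17, 5): e=[81,10,13] → #
    (9,2)@(19, 5): e=[111,6,-13] → ·
    (6,3)@(13, 7): e=[5,34,65] → #
    (9,3)@(19, 7): e=[95,22,-13] → ·
    (6,4)@(13, 9): e=[-11,50,65] → ·
    (7,4)@(15, 9): e=[19,46,39] → #
  covered (14 px):
    · · · · · · · · · ·
    · · · · · # # · · ·
    · · · · · · # # # ·
    · · · · · · # # # ·
    · · · · · · · # # ·
    · · · · · · · # # ·
    · · · · · · · · # ·
    · · · · · · · · # ·
    · · · · · · · · · ·
    · · · · · · · · · ·
    · · · · · · · · · ·
T4:
  2·area = 24
  edge (7, 14)→(14, 10): d=(7,-4) inclusive
  edge (14, 10)→(20, 10): d=(6,0) inclusive
  edge (20, 10)→(7, 14): d=(-13,4) inclusive
    (6,5)@(13, 11): e=[3,6,15] → #
    (7,5)@(15, 11): e=[11,6,7] → #
    (8,5)@(17, 11): e=[19,6,-1] → ·
    (4,6)@(9, 13): e=[1,18,5] → #
    (5,6)@(11, 13): e=[9,18,-3] → ·
    (6,6)@(13, 13): e=[17,18,-11] → ·
    (7,6)@(15, 13): e=[25,18,-19] → ·
    (4,7)@(9, 15): e=[15,30,-21] → ·
  covered (3 px):
    · · · · · · · · · ·
    · · · · · · · · · ·
    · · · · · · · · · ·
    · · · · · · · · · ·
    · · · · · · · · · ·
    · · · · · · # # · ·
    · · · · # · · · · ·
    · · · · · · · · · ·
    · · · · · · · · · ·
    · · · · · · · · · ·
    · · · · · · · · · ·

Final: 25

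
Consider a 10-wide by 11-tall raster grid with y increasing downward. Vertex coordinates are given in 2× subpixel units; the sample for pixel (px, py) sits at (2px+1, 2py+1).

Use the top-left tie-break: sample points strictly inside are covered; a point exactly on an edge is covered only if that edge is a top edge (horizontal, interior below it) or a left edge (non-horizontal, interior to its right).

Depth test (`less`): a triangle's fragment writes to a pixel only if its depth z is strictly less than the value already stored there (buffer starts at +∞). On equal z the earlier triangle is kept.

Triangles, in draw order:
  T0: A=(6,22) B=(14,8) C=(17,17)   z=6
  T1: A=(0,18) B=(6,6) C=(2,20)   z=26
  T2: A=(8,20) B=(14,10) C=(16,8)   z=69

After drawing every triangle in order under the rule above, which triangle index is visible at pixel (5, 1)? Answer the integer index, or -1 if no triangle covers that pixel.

T0:
  2·area = 114
  edge (6, 22)→(14, 8): d=(8,-14) top-left  bias=+0
  edge (14, 8)→(17, 17): d=(3,9) right/bottom  bias=-1
  edge (17, 17)→(6, 22): d=(-11,5) right/bottom  bias=-1
    (6,2)@(13, 5): e=[-38,0,152] → .  [on edge]
    (6,5)@(13, 11): e=[10,18,86] → X
    (7,5)@(15, 11): e=[38,0,76] → .  [on edge]
    (6,6)@(13, 13): e=[26,24,64] → X
    (7,6)@(15, 13): e=[54,6,54] → X
    (8,6)@(17, 13): e=[82,-12,44] → .
    (5,7)@(11, 15): e=[14,48,52] → X
    (8,7)@(17, 15): e=[98,-6,22] → .
    (4,8)@(9, 17): e=[2,72,40] → X
    (8,8)@(17, 17): e=[114,0,0] → .  [on edge]
    (4,9)@(9, 19): e=[18,78,18] → X
    (6,9)@(13, 19): e=[74,42,-2] → .
  covered (13 px):
    . . . . . . . . . .
    . . . . . . . . . .
    . . . . . . . . . .
    . . . . . . . . . .
    . . . . . . . . . .
    . . . . . . X . . .
    . . . . . . X X . .
    . . . . . X X X . .
    . . . . X X X X . .
    . . . . X X . . . .
    . . . X . . . . . .
T1:
  2·area = 36
  edge (0, 18)→(6, 6): d=(6,-12) top-left  bias=+0
  edge (6, 6)→(2, 20): d=(-4,14) right/bottom  bias=-1
  edge (2, 20)→(0, 18): d=(-2,-2) top-left  bias=+0
    (2,4)@(5, 9): e=[6,2,28] → X
    (3,4)@(7, 9): e=[30,-26,32] → .
    (2,5)@(5, 11): e=[18,-6,24] → .
    (1,6)@(3, 13): e=[6,14,16] → X
    (2,6)@(5, 13): e=[30,-14,20] → .
    (1,7)@(3, 15): e=[18,6,12] → X
    (2,7)@(5, 15): e=[42,-22,16] → .
    (0,8)@(1, 17): e=[6,26,4] → X
    (1,8)@(3, 17): e=[30,-2,8] → .
    (0,9)@(1, 19): e=[18,18,0] → X  [on edge]
    (1,9)@(3, 19): e=[42,-10,4] → .
    (0,10)@(1, 21): e=[30,10,-4] → .
    (1,10)@(3, 21): e=[54,-18,0] → .  [on edge]
  covered (5 px):
    . . . . . . . . . .
    . . . . . . . . . .
    . . . . . . . . . .
    . . . . . . . . . .
    . . X . . . . . . .
    . . . . . . . . . .
    . X . . . . . . . .
    . X . . . . . . . .
    X . . . . . . . . .
    X . . . . . . . . .
    . . . . . . . . . .
T2:
  2·area = 8
  edge (8, 20)→(14, 10): d=(6,-10) top-left  bias=+0
  edge (14, 10)→(16, 8): d=(2,-2) top-left  bias=+0
  edge (16, 8)→(8, 20): d=(-8,12) right/bottom  bias=-1
    (8,2)@(17, 5): e=[0,-4,12] → .  [on edge]
    (9,2)@(19, 5): e=[20,0,-12] → .  [on edge]
    (8,3)@(17, 7): e=[12,0,-4] → .  [on edge]
    (7,4)@(15, 9): e=[4,0,4] → X  [on edge]
    (8,4)@(17, 9): e=[24,4,-20] → .
    (6,5)@(13, 11): e=[-4,0,12] → .  [on edge]
    (7,5)@(15, 11): e=[16,4,-12] → .
    (5,6)@(11, 13): e=[-12,0,20] → .  [on edge]
    (4,7)@(9, 15): e=[-20,0,28] → .  [on edge]
    (5,7)@(11, 15): e=[0,4,4] → X  [on edge]
    (6,7)@(13, 15): e=[20,8,-20] → .
    (3,8)@(7, 17): e=[-28,0,36] → .  [on edge]
    (2,9)@(5, 19): e=[-36,0,44] → .  [on edge]
    (1,10)@(3, 21): e=[-44,0,52] → .  [on edge]
  covered (2 px):
    . . . . . . . . . .
    . . . . . . . . . .
    . . . . . . . . . .
    . . . . . . . . . .
    . . . . . . . X . .
    . . . . . . . . . .
    . . . . . . . . . .
    . . . . . X . . . .
    . . . . . . . . . .
    . . . . . . . . . .
    . . . . . . . . . .

Z-buffer (winner per pixel, '.' = empty):
  . . . . . . . . . .
  . . . . . . . . . .
  . . . . . . . . . .
  . . . . . . . . . .
  . . 1 . . . . 2 . .
  . . . . . . 0 . . .
  . 1 . . . . 0 0 . .
  . 1 . . . 0 0 0 . .
  1 . . . 0 0 0 0 . .
  1 . . . 0 0 . . . .
  . . . 0 . . . . . .

Answer: -1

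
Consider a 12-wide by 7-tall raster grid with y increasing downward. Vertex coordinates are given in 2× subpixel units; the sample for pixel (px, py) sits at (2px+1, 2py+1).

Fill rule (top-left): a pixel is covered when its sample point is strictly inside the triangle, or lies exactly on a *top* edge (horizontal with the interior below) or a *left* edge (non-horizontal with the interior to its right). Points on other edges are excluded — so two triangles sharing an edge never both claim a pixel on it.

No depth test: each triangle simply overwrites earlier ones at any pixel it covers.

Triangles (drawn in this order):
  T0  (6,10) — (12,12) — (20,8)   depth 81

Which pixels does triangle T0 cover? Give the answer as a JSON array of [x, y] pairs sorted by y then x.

T0:
  2·area = 40  (B↔C swapped to make it positive)
  edge (6, 10)→(20, 8): d=(14,-2) top-left  bias=+0
  edge (20, 8)→(12, 12): d=(-8,4) right/bottom  bias=-1
  edge (12, 12)→(6, 10): d=(-6,-2) top-left  bias=+0
    (1,4)@(3, 9): e=[-20,60,0] → .  [on edge]
    (6,4)@(13, 9): e=[0,20,20] → X  [on edge]
    (7,4)@(15, 9): e=[4,12,24] → X
    (8,4)@(17, 9): e=[8,4,28] → X
    (9,4)@(19, 9): e=[12,-4,32] → .
    (4,5)@(9, 11): e=[20,20,0] → X  [on edge]
    (5,5)@(11, 11): e=[24,12,4] → X
    (7,5)@(15, 11): e=[32,-4,12] → .
    (8,5)@(17, 11): e=[36,-12,16] → .
    (4,6)@(9, 13): e=[48,4,-12] → .
    (5,6)@(11, 13): e=[52,-4,-8] → .
    (6,6)@(13, 13): e=[56,-12,-4] → .
    (7,6)@(15, 13): e=[60,-20,0] → .  [on edge]
  covered (6 px):
    . . . . . . . . . . . .
    . . . . . . . . . . . .
    . . . . . . . . . . . .
    . . . . . . . . . . . .
    . . . . . . X X X . . .
    . . . . X X X . . . . .
    . . . . . . . . . . . .

Final: [[6,4],[7,4],[8,4],[4,5],[5,5],[6,5]]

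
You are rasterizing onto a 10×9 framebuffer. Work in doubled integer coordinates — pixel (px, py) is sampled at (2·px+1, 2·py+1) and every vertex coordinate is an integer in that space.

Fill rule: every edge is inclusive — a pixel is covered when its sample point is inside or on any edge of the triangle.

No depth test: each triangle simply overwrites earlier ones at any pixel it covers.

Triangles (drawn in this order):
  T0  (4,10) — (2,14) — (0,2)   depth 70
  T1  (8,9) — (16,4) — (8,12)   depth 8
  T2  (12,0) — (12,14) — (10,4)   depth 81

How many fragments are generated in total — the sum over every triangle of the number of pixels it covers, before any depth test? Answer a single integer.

T0:
  2·area = 32
  edge (4, 10)→(2, 14): d=(-2,4) inclusive
  edge (2, 14)→(0, 2): d=(-2,-12) inclusive
  edge (0, 2)→(4, 10): d=(4,8) inclusive
    (0,2)@(1, 5): e=[22,6,4] → X
    (1,2)@(3, 5): e=[14,30,-12] → .
    (0,3)@(1, 7): e=[18,2,12] → X
    (1,3)@(3, 7): e=[10,26,-4] → .
    (0,4)@(1, 9): e=[14,-2,20] → .
    (1,4)@(3, 9): e=[6,22,4] → X
    (2,4)@(5, 9): e=[-2,46,-12] → .
    (1,5)@(3, 11): e=[2,18,12] → X
    (2,5)@(5, 11): e=[-6,42,-4] → .
    (1,6)@(3, 13): e=[-2,14,20] → .
  covered (4 px):
    . . . . . . . . . .
    . . . . . . . . . .
    X . . . . . . . . .
    X . . . . . . . . .
    . X . . . . . . . .
    . X . . . . . . . .
    . . . . . . . . . .
    . . . . . . . . . .
    . . . . . . . . . .
T1:
  2·area = 24
  edge (8, 9)→(16, 4): d=(8,-5) inclusive
  edge (16, 4)→(8, 12): d=(-8,8) inclusive
  edge (8, 12)→(8, 9): d=(0,-3) inclusive
    (9,0)@(19, 1): e=[-9,0,33] → .  [on edge]
    (8,1)@(17, 3): e=[-3,0,27] → .  [on edge]
    (7,2)@(15, 5): e=[3,0,21] → X  [on edge]
    (8,2)@(17, 5): e=[13,-16,27] → .
    (6,3)@(13, 7): e=[9,0,15] → X  [on edge]
    (7,3)@(15, 7): e=[19,-16,21] → .
    (4,4)@(9, 9): e=[5,16,3] → X
    (5,4)@(11, 9): e=[15,0,9] → X  [on edge]
    (6,4)@(13, 9): e=[25,-16,15] → .
    (4,5)@(9, 11): e=[21,0,3] → X  [on edge]
    (5,5)@(11, 11): e=[31,-16,9] → .
    (3,6)@(7, 13): e=[27,0,-3] → .  [on edge]
    (2,7)@(5, 15): e=[33,0,-9] → .  [on edge]
    (1,8)@(3, 17): e=[39,0,-15] → .  [on edge]
  covered (5 px):
    . . . . . . . . . .
    . . . . . . . . . .
    . . . . . . . X . .
    . . . . . . X . . .
    . . . . X X . . . .
    . . . . X . . . . .
    . . . . . . . . . .
    . . . . . . . . . .
    . . . . . . . . . .
T2:
  2·area = 28
  edge (12, 0)→(12, 14): d=(0,14) inclusive
  edge (12, 14)→(10, 4): d=(-2,-10) inclusive
  edge (10, 4)→(12, 0): d=(2,-4) inclusive
    (5,1)@(11, 3): e=[14,12,2] → X
    (6,1)@(13, 3): e=[-14,32,10] → .
    (5,2)@(11, 5): e=[14,8,6] → X
    (6,2)@(13, 5): e=[-14,28,14] → .
    (5,3)@(11, 7): e=[14,4,10] → X
    (6,3)@(13, 7): e=[-14,24,18] → .
    (5,4)@(11, 9): e=[14,0,14] → X  [on edge]
    (6,4)@(13, 9): e=[-14,20,22] → .
    (5,5)@(11, 11): e=[14,-4,18] → .
  covered (4 px):
    . . . . . . . . . .
    . . . . . X . . . .
    . . . . . X . . . .
    . . . . . X . . . .
    . . . . . X . . . .
    . . . . . . . . . .
    . . . . . . . . . .
    . . . . . . . . . .
    . . . . . . . . . .

Result: 13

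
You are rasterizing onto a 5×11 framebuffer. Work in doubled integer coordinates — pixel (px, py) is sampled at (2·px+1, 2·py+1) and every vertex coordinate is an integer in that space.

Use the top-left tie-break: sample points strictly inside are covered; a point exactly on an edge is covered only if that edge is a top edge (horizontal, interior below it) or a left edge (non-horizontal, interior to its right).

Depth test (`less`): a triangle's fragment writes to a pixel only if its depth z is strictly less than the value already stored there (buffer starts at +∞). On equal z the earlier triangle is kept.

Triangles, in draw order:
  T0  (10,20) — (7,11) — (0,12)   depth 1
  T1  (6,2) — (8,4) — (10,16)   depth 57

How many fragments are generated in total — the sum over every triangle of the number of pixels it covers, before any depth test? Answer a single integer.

T0:
  2·area = 66  (B↔C swapped to make it positive)
  edge (10, 20)→(0, 12): d=(-10,-8) top-left  bias=+0
  edge (0, 12)→(7, 11): d=(7,-1) top-left  bias=+0
  edge (7, 11)→(10, 20): d=(3,9) right/bottom  bias=-1
    (2,2)@(5, 5): e=[110,-44,0] → ·  [on edge]
    (3,5)@(7, 11): e=[66,0,0] → ·  [on edge]
    (1,6)@(3, 13): e=[14,10,42] → █
    (2,6)@(5, 13): e=[30,12,24] → █
    (3,6)@(7, 13): e=[46,14,6] → █
    (4,6)@(9, 13): e=[62,16,-12] → ·
    (1,7)@(3, 15): e=[-6,24,48] → ·
    (2,7)@(5, 15): e=[10,26,30] → █
    (4,7)@(9, 15): e=[42,30,-6] → ·
    (2,8)@(5, 17): e=[-10,40,36] → ·
    (3,8)@(7, 17): e=[6,42,18] → █
    (4,8)@(9, 17): e=[22,44,0] → ·  [on edge]
  covered (7 px):
    · · · · ·
    · · · · ·
    · · · · ·
    · · · · ·
    · · · · ·
    · · · · ·
    · █ █ █ ·
    · · █ █ ·
    · · · █ ·
    · · · · █
    · · · · ·
T1:
  2·area = 20
  edge (6, 2)→(8, 4): d=(2,2) right/bottom  bias=-1
  edge (8, 4)→(10, 16): d=(2,12) right/bottom  bias=-1
  edge (10, 16)→(6, 2): d=(-4,-14) top-left  bias=+0
    (2,0)@(5, 1): e=[0,30,-10] → ·  [on edge]
    (3,1)@(7, 3): e=[0,10,10] → ·  [on edge]
    (3,2)@(7, 5): e=[4,14,2] → █
    (4,2)@(9, 5): e=[0,-10,30] → ·  [on edge]
    (3,3)@(7, 7): e=[8,18,-6] → ·
    (4,5)@(9, 11): e=[12,2,6] → █
    (4,6)@(9, 13): e=[16,6,-2] → ·
  covered (2 px):
    · · · · ·
    · · · · ·
    · · · █ ·
    · · · · ·
    · · · · ·
    · · · · █
    · · · · ·
    · · · · ·
    · · · · ·
    · · · · ·
    · · · · ·

Answer: 9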